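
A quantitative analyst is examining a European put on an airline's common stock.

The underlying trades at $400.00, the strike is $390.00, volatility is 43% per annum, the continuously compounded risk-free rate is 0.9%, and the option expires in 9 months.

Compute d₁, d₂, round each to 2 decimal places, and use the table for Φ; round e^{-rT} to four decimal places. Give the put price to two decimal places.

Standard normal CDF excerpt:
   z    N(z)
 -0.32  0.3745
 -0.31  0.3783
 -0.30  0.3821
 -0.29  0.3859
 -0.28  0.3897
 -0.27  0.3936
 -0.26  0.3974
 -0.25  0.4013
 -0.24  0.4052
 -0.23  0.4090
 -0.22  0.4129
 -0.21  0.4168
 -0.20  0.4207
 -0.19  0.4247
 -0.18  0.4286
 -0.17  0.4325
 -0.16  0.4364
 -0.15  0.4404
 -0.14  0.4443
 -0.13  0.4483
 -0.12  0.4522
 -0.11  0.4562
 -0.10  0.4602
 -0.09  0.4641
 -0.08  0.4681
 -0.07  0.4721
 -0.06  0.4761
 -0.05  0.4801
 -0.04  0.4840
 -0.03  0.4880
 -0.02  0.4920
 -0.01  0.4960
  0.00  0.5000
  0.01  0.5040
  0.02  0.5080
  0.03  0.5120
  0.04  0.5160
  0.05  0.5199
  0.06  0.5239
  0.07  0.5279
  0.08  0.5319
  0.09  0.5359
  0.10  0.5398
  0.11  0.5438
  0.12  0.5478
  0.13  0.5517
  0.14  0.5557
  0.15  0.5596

T = 0.75;  σ√T = 0.3724
d₁ = [ln(400/390) + (0.009 + ½·0.43²)·0.75] / (σ√T) = (0.0253 + 0.0761) / 0.3724 = 0.2723 → 0.27
d₂ = 0.2723 − 0.3724 = -0.1001 → -0.10
exp(−rT) = exp(−0.009·0.75) = 0.9933
P = 390·0.9933·N(0.10) − 400·N(-0.27) = 390·0.9933·0.5398 − 400·0.3936 = 209.1115 − 157.4400 = 51.6715

$51.67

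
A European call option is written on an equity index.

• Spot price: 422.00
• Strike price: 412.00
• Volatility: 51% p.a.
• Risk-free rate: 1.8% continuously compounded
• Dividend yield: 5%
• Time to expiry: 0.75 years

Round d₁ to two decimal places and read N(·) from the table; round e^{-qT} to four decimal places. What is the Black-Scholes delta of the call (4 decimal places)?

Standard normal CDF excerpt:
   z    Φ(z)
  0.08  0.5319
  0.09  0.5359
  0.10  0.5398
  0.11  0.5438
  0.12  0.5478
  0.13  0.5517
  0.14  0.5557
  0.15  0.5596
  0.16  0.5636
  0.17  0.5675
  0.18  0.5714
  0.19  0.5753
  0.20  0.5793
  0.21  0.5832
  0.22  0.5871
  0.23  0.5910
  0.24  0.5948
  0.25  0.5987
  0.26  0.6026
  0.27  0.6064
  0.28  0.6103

T = 0.75;  σ√T = 0.4417
d₁ = [ln(422/412) + (0.018 − 0.05 + 0.51²/2)·0.75] / 0.4417 = [0.0240 + 0.0735] / 0.4417 = 0.2208 ≈ 0.22
N(d₁) = N(0.22) = 0.5871
Δ_call = e^(−qT)·N(d₁) = 0.9632·0.5871 = 0.5655

0.5655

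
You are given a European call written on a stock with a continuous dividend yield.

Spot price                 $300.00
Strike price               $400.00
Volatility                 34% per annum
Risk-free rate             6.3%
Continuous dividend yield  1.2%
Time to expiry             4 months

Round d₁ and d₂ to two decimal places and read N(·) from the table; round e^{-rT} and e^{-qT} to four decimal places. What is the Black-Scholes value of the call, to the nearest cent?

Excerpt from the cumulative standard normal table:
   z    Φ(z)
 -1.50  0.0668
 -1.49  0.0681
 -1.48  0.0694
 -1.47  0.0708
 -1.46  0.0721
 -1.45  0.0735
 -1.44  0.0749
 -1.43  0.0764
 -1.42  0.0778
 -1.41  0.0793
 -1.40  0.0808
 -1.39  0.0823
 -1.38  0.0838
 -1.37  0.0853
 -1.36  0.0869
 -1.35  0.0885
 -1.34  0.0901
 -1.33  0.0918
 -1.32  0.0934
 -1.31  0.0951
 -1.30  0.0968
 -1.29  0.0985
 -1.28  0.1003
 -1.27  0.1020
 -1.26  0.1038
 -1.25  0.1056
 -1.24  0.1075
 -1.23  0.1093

$2.79

T = 0.3333;  σ√T = 0.1963
ln(S/K) + (r − q + σ²/2)T = ln(300/400) + (0.063 − 0.012 + 0.34²/2)·0.3333 = -0.2877 + 0.0363 = -0.2514
d₁ = -0.2514 / 0.1963 = -1.2808 ≈ -1.28
d₂ = d₁ − σ√T = -1.2808 − 0.1963 = -1.4771 ≈ -1.48
e^(−qT) = e^(−0.012·0.3333) = 0.9960;  e^(−rT) = e^(−0.063·0.3333) = 0.9792
C = 300·0.9960·N(-1.28) − 400·0.9792·N(-1.48) = 300·0.9960·0.1003 − 400·0.9792·0.0694 = 29.9696 − 27.1826 = 2.7870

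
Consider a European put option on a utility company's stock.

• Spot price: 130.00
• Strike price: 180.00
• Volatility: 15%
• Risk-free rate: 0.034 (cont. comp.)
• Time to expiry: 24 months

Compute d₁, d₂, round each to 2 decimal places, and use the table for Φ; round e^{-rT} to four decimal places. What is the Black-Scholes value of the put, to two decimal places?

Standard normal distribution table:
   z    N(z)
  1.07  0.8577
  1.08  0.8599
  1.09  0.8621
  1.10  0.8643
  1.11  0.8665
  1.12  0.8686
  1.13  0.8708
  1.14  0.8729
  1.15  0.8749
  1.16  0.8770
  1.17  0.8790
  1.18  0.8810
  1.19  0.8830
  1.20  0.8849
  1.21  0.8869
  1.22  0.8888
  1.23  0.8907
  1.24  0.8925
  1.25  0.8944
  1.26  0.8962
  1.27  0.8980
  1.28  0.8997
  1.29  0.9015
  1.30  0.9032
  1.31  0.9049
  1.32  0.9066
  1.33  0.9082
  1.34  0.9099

39.82

σ√T = 0.15 × 1.4142 = 0.2121
d₁ = [ln(130/180) + (0.034 + ½·0.15²)·2] / (σ√T) = (-0.3254 + 0.0905) / 0.2121 = -1.1074 ⇒ -1.11
d₂ = -1.1074 − 0.2121 = -1.3196 ⇒ -1.32
exp(−rT) = exp(−0.034·2) = 0.9343
P = 180·0.9343·N(1.32) − 130·N(1.11) = 180·0.9343·0.9066 − 130·0.8665 = 152.4665 − 112.6450 = 39.8215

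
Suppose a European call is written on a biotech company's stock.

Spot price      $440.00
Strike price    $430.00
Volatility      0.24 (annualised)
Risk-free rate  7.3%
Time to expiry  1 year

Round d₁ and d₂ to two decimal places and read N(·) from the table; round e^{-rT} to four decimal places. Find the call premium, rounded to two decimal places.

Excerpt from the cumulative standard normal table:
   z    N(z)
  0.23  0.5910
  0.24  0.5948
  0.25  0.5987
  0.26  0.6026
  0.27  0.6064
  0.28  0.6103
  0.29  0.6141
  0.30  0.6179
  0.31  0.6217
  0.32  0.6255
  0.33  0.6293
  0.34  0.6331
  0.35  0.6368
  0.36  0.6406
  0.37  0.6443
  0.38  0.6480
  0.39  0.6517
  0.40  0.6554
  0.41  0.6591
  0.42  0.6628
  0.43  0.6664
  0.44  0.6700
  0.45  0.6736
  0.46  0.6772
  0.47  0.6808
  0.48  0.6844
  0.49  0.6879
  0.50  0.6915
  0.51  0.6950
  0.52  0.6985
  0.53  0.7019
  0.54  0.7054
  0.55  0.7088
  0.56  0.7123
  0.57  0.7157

T = 1;  σ√T = 0.2400
d₁ = [ln(440/430) + (0.073 + 0.24²/2)·1] / 0.2400 = [0.0230 + 0.1018] / 0.2400 = 0.5200 → 0.52
d₂ = d₁ − σ√T = 0.5200 − 0.2400 = 0.2800 → 0.28
exp(−rT) = exp(−0.073·1) = 0.9296
C = 440·N(0.52) − 430·0.9296·N(0.28) = 440·0.6985 − 430·0.9296·0.6103 = 307.3400 − 243.9540 = 63.3860

$63.39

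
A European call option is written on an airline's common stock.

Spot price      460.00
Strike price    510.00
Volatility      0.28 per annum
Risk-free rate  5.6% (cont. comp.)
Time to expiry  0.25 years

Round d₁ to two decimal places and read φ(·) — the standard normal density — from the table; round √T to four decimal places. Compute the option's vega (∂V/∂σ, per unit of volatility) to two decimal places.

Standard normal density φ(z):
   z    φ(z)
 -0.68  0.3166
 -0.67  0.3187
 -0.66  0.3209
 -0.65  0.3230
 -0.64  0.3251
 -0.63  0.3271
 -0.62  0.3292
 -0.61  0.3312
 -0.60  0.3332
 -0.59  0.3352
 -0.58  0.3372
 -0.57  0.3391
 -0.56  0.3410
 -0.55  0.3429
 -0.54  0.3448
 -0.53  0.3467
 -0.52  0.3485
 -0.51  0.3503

T = 0.25;  σ√T = 0.1400
ln(S/K) + (r + σ²/2)T = ln(460/510) + (0.056 + 0.28²/2)·0.25 = -0.1032 + 0.0238 = -0.0794
d₁ = -0.0794 / 0.1400 = -0.5670 which rounds to -0.57
√T = √0.25 = 0.5000
φ(d₁) = φ(-0.57) = 0.3391
vega = S·φ(d₁)·√T = 460·0.3391·0.5000 = 77.9930

77.99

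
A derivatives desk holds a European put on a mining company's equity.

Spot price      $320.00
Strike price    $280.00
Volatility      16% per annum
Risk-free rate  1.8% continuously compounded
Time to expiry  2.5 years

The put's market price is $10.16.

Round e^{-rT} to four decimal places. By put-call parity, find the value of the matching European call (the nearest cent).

exp(−rT) = exp(−0.018·2.5) = 0.9560
Put-call parity: C − P = S − K·e^(−rT) = 320 − 280·0.9560 = 320 − 267.6800 = 52.3200
C = P + (C − P) = 10.16 + (52.3200) = 62.4800

$62.48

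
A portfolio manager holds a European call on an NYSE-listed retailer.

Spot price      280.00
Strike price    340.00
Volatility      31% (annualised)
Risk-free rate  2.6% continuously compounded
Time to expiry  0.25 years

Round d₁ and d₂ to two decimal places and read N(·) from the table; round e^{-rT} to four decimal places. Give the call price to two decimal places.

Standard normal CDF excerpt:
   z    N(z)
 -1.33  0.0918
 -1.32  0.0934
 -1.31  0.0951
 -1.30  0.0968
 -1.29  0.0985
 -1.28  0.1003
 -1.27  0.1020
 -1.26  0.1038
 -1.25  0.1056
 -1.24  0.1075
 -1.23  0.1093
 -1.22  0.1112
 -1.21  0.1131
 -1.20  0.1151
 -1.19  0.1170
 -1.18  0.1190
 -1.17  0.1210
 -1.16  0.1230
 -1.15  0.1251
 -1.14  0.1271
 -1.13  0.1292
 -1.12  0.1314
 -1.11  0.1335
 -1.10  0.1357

σ√T = 0.31 × 0.5000 = 0.1550
d₁ = [ln(280/340) + (0.026 + ½·0.31²)·0.25] / (σ√T) = (-0.1942 + 0.0185) / 0.1550 = -1.1332 ⇒ -1.13
d₂ = -1.1332 − 0.1550 = -1.2882 ⇒ -1.29
exp(−rT) = exp(−0.026·0.25) = 0.9935
N(d₁) = N(-1.13) = 0.1292;  N(d₂) = N(-1.29) = 0.0985
C = 280·0.1292 − 340·0.9935·0.0985 = 36.1760 − 33.2723 = 2.9037

2.90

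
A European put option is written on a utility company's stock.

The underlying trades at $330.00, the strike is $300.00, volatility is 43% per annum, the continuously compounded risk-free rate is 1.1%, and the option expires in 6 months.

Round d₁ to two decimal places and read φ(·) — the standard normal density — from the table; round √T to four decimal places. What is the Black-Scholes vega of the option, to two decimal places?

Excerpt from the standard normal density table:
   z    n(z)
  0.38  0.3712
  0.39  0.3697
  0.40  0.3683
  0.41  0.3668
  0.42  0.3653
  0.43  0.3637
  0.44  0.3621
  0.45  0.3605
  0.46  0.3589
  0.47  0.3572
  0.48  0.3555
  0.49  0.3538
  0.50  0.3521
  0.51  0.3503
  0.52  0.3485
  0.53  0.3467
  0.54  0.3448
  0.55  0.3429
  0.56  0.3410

σ√T = 0.43 × 0.7071 = 0.3041
d₁ = [ln(330/300) + (0.011 + ½·0.43²)·0.5] / (σ√T) = (0.0953 + 0.0517) / 0.3041 = 0.4836 → 0.48
√T = √0.5 = 0.7071
φ(d₁) = φ(0.48) = 0.3555
vega = S·φ(d₁)·√T = 330·0.3555·0.7071 = 82.9534

82.95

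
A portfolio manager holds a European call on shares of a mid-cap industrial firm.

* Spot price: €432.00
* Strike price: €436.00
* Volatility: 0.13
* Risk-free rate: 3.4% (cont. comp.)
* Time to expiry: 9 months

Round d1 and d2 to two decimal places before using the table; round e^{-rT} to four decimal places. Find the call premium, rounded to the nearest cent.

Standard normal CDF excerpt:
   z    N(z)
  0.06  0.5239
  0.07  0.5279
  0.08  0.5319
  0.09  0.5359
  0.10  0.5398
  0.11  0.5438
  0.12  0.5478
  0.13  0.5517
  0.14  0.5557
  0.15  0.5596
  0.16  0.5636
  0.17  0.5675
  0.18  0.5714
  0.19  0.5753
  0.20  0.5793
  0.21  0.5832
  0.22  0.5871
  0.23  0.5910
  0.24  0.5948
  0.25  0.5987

σ√T = 0.13 × 0.8660 = 0.1126
d₁ = [ln(432/436) + (0.034 + 0.13²/2)·0.75] / 0.1126 = [-0.0092 + 0.0318] / 0.1126 = 0.2009 ⇒ 0.20
d₂ = d₁ − σ√T = 0.2009 − 0.1126 = 0.0883 ⇒ 0.09
e^(−rT) = e^(−0.034·0.75) = 0.9748
N(d₁) = N(0.20) = 0.5793;  N(d₂) = N(0.09) = 0.5359
C = 432·0.5793 − 436·0.9748·0.5359 = 250.2576 − 227.7644 = 22.4932

€22.49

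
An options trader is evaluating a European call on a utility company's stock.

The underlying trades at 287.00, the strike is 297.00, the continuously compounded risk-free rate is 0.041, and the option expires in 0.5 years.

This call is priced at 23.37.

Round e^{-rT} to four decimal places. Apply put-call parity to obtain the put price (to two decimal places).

27.34

exp(−rT) = exp(−0.041·0.5) = 0.9797
Put-call parity: C − P = S − K·e^(−rT) = 287 − 297·0.9797 = 287 − 290.9709 = -3.9709
P = C − (C − P) = 23.37 − (-3.9709) = 27.3409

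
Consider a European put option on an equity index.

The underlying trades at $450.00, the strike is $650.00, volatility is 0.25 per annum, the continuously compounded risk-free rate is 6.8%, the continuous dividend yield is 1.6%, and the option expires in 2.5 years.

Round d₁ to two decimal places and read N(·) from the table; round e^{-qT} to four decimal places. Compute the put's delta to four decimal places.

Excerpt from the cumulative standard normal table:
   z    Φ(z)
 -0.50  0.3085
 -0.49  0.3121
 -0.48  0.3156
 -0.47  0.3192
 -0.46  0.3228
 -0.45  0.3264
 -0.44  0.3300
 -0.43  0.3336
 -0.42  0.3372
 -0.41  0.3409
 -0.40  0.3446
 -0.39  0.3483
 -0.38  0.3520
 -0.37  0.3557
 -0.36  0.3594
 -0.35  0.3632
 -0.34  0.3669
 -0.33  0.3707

-0.6297

σ√T = 0.25·√2.5 = 0.3953
ln(S/K) + (r − q + σ²/2)T = ln(450/650) + (0.068 − 0.016 + 0.25²/2)·2.5 = -0.3677 + 0.2081 = -0.1596
d₁ = -0.1596 / 0.3953 = -0.4038 ≈ -0.40
N(d₁) = N(-0.40) = 0.3446
Δ_put = e^(−qT)·(N(d₁) − 1) = 0.9608·(0.3446 − 1) = -0.6297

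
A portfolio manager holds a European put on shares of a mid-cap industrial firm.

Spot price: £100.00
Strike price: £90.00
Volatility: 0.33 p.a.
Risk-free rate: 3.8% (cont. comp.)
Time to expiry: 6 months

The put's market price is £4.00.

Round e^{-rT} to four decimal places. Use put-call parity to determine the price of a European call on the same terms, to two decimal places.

£15.69

e^(−rT) = e^(−0.038·0.5) = 0.9812
Put-call parity: C − P = S − K·e^(−rT) = 100 − 90·0.9812 = 100 − 88.3080 = 11.6920
C = P + (C − P) = 4.00 + (11.6920) = 15.6920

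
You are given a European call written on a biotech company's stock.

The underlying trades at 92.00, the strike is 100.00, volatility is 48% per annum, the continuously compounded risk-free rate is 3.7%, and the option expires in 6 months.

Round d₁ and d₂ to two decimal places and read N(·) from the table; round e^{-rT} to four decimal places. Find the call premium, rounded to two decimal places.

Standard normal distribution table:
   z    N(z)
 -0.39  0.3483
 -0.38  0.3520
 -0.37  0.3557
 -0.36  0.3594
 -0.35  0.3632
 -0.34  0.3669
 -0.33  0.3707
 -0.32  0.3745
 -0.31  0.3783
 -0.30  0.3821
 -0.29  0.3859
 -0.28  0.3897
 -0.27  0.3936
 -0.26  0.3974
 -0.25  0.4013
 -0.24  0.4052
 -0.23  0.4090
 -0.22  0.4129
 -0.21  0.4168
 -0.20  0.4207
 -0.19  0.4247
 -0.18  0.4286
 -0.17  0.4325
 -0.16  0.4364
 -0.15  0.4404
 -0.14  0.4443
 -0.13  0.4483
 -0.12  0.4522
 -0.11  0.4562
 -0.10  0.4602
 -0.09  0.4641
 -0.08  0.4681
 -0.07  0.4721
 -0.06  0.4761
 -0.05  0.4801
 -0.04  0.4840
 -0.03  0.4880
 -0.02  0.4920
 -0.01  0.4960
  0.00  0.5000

T = 0.5;  σ√T = 0.3394
d₁ = [ln(92/100) + (0.037 + 0.48²/2)·0.5] / 0.3394 = [-0.0834 + 0.0761] / 0.3394 = -0.0215 ≈ -0.02
d₂ = d₁ − σ√T = -0.0215 − 0.3394 = -0.3609 ≈ -0.36
exp(−rT) = exp(−0.037·0.5) = 0.9817
N(d₁) = N(-0.02) = 0.4920;  N(d₂) = N(-0.36) = 0.3594
C = 92·0.4920 − 100·0.9817·0.3594 = 45.2640 − 35.2823 = 9.9817

9.98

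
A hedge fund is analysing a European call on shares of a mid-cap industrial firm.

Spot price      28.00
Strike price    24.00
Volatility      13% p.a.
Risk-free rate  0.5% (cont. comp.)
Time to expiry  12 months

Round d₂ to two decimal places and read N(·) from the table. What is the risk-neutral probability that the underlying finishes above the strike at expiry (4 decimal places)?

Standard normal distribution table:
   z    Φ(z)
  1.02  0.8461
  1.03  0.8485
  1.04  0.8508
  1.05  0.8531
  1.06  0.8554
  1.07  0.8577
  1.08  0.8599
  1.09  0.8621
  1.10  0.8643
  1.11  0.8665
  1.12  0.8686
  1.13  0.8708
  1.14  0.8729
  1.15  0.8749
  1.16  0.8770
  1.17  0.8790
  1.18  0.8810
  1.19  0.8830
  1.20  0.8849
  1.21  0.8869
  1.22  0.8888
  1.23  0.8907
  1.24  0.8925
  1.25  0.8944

σ√T = 0.13·√1 = 0.1300
d₁ = [ln(28/24) + (0.005 + 0.13²/2)·1] / 0.1300 = [0.1542 + 0.0135] / 0.1300 = 1.2892 → 1.29
d₂ = d₁ − σ√T = 1.2892 − 0.1300 = 1.1592 → 1.16
Risk-neutral Pr[S_T > K] = N(d₂) = N(1.16) = 0.8770

0.8770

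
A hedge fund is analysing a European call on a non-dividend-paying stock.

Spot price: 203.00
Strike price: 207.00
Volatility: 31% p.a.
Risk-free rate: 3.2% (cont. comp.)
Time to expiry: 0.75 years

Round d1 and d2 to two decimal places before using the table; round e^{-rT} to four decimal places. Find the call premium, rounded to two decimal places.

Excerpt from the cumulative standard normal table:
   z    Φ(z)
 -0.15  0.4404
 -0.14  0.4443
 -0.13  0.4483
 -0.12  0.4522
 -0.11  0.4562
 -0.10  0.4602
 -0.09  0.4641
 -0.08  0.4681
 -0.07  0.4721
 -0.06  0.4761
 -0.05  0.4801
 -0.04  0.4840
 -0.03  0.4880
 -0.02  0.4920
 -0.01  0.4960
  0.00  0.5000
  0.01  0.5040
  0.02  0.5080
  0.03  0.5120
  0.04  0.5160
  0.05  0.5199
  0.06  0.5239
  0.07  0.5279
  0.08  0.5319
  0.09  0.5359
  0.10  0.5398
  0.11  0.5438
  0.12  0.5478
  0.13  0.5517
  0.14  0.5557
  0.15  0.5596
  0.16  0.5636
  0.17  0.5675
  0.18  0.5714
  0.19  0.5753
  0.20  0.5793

T = 0.75;  σ√T = 0.2685
d₁ = [ln(203/207) + (0.032 + 0.31²/2)·0.75] / 0.2685 = [-0.0195 + 0.0600] / 0.2685 = 0.1509 → 0.15
d₂ = d₁ − σ√T = 0.1509 − 0.2685 = -0.1175 → -0.12
e^(−rT) = e^(−0.032·0.75) = 0.9763
N(d₁) = N(0.15) = 0.5596;  N(d₂) = N(-0.12) = 0.4522
C = 203·0.5596 − 207·0.9763·0.4522 = 113.5988 − 91.3870 = 22.2118

22.21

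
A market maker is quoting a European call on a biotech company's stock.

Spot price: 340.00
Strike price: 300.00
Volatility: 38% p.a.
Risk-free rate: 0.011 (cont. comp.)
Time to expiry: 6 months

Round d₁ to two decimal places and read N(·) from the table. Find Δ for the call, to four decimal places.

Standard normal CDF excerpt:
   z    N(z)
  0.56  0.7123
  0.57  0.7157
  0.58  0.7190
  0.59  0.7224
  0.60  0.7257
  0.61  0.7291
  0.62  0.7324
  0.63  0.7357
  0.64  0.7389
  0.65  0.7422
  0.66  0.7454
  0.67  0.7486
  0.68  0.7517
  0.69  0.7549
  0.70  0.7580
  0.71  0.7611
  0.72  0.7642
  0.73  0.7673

σ√T = 0.38 × 0.7071 = 0.2687
d₁ = [ln(340/300) + (0.011 + 0.38²/2)·0.5] / 0.2687 = [0.1252 + 0.0416] / 0.2687 = 0.6206 which rounds to 0.62
N(d₁) = N(0.62) = 0.7324
Δ_call = N(d₁) = 0.7324

0.7324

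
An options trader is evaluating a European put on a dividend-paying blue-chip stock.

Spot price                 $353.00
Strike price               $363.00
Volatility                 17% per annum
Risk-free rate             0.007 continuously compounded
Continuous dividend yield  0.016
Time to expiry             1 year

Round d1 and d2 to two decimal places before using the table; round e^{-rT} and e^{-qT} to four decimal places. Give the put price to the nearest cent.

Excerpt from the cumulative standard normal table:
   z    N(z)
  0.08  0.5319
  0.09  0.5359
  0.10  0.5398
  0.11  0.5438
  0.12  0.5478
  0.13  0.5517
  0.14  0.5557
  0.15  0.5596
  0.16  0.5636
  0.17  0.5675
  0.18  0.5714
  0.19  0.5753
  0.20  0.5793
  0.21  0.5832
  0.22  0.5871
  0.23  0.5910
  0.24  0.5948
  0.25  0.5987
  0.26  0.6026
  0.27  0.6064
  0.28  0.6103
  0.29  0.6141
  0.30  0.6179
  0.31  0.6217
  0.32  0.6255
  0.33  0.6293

$31.07

T = 1;  σ√T = 0.1700
d₁ = [ln(353/363) + (0.007 − 0.016 + ½·0.17²)·1] / (σ√T) = (-0.0279 + 0.0055) / 0.1700 = -0.1323 which rounds to -0.13
d₂ = -0.1323 − 0.1700 = -0.3023 which rounds to -0.30
e^(−qT) = e^(−0.016·1) = 0.9841;  e^(−rT) = e^(−0.007·1) = 0.9930
N(−d₂) = N(0.30) = 0.6179;  N(−d₁) = N(0.13) = 0.5517
P = 363·0.9930·0.6179 − 353·0.9841·0.5517 = 222.7276 − 191.6536 = 31.0740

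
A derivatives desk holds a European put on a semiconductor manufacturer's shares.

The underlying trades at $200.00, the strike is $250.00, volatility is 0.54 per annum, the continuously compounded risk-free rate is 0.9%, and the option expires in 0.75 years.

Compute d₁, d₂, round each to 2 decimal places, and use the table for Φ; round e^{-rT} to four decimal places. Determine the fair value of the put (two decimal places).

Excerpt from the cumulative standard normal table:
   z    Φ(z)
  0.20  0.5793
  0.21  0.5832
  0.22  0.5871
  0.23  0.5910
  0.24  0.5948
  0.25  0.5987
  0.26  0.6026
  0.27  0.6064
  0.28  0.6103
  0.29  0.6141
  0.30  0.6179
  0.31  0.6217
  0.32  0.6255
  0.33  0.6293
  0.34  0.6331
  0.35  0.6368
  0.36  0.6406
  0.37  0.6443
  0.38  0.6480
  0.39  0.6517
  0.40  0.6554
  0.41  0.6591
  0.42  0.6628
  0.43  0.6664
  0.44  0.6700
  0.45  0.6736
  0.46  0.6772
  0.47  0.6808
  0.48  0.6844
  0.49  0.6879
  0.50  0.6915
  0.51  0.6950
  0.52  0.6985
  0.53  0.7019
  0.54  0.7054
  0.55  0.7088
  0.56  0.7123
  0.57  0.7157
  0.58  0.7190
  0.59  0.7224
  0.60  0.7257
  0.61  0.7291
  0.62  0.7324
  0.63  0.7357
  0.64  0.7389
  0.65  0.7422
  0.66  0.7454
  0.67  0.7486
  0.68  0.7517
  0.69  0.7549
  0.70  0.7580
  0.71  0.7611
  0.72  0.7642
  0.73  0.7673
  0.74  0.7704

$70.03

T = 0.75;  σ√T = 0.4677
d₁ = [ln(200/250) + (0.009 + 0.54²/2)·0.75] / 0.4677 = [-0.2231 + 0.1161] / 0.4677 = -0.2289 which rounds to -0.23
d₂ = d₁ − σ√T = -0.2289 − 0.4677 = -0.6965 which rounds to -0.70
exp(−rT) = exp(−0.009·0.75) = 0.9933
N(−d₂) = N(0.70) = 0.7580;  N(−d₁) = N(0.23) = 0.5910
P = 250·0.9933·0.7580 − 200·0.5910 = 188.2303 − 118.2000 = 70.0303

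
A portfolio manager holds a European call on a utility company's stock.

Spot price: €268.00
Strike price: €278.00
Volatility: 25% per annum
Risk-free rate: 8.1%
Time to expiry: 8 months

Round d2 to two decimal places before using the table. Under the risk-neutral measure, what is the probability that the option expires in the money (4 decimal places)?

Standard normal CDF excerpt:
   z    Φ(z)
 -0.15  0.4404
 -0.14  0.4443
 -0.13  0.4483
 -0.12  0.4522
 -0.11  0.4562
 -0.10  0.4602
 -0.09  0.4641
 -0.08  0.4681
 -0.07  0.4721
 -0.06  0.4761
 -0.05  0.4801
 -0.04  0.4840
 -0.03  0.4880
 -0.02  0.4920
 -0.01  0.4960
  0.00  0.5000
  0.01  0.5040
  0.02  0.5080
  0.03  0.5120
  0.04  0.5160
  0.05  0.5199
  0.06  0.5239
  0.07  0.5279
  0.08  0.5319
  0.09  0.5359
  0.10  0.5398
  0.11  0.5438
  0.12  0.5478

0.4920

T = 0.6667;  σ√T = 0.2041
ln(S/K) + (r + σ²/2)T = ln(268/278) + (0.081 + 0.25²/2)·0.6667 = -0.0366 + 0.0748 = 0.0382
d₁ = 0.0382 / 0.2041 = 0.1871 which rounds to 0.19
d₂ = d₁ − σ√T = 0.1871 − 0.2041 = -0.0170 which rounds to -0.02
Pr(exercise) under Q = N(d₂) = 0.4920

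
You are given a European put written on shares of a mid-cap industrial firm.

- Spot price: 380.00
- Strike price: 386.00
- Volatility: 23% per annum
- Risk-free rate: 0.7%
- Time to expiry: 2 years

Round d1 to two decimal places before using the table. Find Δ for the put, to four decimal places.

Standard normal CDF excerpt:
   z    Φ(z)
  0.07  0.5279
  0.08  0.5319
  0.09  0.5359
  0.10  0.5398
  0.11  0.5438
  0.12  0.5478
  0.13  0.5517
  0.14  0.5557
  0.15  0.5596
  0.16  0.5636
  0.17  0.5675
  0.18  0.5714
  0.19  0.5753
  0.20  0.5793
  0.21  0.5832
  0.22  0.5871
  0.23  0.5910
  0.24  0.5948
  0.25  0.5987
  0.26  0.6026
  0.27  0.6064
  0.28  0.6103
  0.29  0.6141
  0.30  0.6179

T = 2;  σ√T = 0.3253
d₁ = [ln(380/386) + (0.007 + ½·0.23²)·2] / (σ√T) = (-0.0157 + 0.0669) / 0.3253 = 0.1575 → 0.16
N(d₁) = N(0.16) = 0.5636
Δ_put = N(d₁) − 1 = 0.5636 − 1 = -0.4364

-0.4364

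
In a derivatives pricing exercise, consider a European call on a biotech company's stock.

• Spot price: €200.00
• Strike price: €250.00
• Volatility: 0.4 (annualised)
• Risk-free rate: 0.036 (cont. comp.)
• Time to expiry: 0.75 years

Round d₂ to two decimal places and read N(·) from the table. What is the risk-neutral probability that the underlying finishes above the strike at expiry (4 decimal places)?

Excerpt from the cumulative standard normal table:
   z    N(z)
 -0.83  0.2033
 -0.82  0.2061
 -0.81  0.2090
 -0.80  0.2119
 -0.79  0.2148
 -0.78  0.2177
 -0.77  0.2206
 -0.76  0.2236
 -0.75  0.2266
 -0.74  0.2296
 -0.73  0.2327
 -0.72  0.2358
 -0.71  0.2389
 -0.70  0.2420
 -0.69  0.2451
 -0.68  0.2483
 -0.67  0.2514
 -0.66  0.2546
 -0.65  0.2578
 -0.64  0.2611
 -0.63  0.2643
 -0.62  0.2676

0.2296

σ√T = 0.4 × 0.8660 = 0.3464
d₁ = [ln(200/250) + (0.036 + 0.4²/2)·0.75] / 0.3464 = [-0.2231 + 0.0870] / 0.3464 = -0.3930 ≈ -0.39
d₂ = d₁ − σ√T = -0.3930 − 0.3464 = -0.7394 ≈ -0.74
Pr(exercise) under Q = N(d₂) = 0.2296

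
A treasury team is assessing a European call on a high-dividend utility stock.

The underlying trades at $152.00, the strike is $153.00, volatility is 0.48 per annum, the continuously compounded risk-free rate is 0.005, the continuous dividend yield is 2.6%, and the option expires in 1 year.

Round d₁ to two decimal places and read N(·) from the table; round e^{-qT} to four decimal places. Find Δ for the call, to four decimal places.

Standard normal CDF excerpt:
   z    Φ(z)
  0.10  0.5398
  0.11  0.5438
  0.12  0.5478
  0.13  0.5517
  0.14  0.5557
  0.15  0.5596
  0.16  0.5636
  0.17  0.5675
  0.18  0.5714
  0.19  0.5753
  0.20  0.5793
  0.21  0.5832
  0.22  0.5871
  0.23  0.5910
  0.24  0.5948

σ√T = 0.48·√1 = 0.4800
d₁ = [ln(152/153) + (0.005 − 0.026 + ½·0.48²)·1] / (σ√T) = (-0.0066 + 0.0942) / 0.4800 = 0.1826 ⇒ 0.18
N(d₁) = N(0.18) = 0.5714
Δ_call = exp(−qT)·N(d₁) = 0.9743·0.5714 = 0.5567

0.5567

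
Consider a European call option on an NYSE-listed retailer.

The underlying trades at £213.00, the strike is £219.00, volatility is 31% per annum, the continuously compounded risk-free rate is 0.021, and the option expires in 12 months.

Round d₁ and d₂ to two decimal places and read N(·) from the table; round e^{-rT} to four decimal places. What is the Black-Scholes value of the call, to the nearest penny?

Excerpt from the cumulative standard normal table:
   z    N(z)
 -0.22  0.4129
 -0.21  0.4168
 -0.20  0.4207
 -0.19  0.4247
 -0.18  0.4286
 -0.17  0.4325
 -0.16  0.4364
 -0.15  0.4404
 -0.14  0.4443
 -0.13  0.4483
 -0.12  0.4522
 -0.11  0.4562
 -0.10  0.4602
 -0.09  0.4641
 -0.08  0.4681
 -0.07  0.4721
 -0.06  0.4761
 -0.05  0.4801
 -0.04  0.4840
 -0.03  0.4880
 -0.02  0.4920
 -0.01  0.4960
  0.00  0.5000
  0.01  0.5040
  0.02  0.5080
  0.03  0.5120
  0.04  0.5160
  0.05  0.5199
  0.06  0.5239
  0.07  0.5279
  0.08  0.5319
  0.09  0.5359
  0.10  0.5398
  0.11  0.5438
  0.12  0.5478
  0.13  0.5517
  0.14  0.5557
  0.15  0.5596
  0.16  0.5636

σ√T = 0.31·√1 = 0.3100
ln(S/K) + (r + σ²/2)T = ln(213/219) + (0.021 + 0.31²/2)·1 = -0.0278 + 0.0691 = 0.0413
d₁ = 0.0413 / 0.3100 = 0.1331 → 0.13
d₂ = d₁ − σ√T = 0.1331 − 0.3100 = -0.1769 → -0.18
e^(−rT) = e^(−0.021·1) = 0.9792
N(d₁) = N(0.13) = 0.5517;  N(d₂) = N(-0.18) = 0.4286
C = 213·0.5517 − 219·0.9792·0.4286 = 117.5121 − 91.9110 = 25.6011

£25.60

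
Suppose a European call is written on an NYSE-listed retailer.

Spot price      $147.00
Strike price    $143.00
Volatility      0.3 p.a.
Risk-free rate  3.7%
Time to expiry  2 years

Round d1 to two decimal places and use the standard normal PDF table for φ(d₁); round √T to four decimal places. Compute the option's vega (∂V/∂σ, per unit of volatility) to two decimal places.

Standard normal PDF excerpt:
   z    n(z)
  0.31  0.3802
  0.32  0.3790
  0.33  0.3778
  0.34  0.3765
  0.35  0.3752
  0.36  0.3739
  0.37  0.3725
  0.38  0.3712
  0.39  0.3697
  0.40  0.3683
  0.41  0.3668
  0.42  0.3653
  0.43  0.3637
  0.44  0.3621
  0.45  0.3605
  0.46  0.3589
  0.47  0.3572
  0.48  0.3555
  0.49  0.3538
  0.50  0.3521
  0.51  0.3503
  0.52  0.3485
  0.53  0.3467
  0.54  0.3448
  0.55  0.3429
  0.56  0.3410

74.94

T = 2;  σ√T = 0.4243
ln(S/K) + (r + σ²/2)T = ln(147/143) + (0.037 + 0.3²/2)·2 = 0.0276 + 0.1640 = 0.1916
d₁ = 0.1916 / 0.4243 = 0.4516 ≈ 0.45
√T = √2 = 1.4142
φ(d₁) = φ(0.45) = 0.3605
vega = S·φ(d₁)·√T = 147·0.3605·1.4142 = 74.9434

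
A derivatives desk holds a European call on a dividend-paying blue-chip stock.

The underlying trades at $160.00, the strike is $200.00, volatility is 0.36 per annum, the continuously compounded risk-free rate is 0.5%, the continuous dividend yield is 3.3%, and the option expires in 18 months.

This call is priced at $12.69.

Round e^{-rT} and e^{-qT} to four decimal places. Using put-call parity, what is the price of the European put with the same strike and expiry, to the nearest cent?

exp(−qT) = exp(−0.033·1.5) = 0.9517;  exp(−rT) = exp(−0.005·1.5) = 0.9925
Put-call parity: C − P = S·e^(−qT) − K·e^(−rT) = 160·0.9517 − 200·0.9925 = 152.2720 − 198.5000 = -46.2280
P = C − (C − P) = 12.69 − (-46.2280) = 58.9180

$58.92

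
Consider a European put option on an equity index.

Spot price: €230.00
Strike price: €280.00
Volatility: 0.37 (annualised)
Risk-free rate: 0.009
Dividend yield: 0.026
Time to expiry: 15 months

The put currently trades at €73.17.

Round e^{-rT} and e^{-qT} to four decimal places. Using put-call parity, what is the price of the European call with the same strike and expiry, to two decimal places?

€18.95

e^(−qT) = e^(−0.026·1.25) = 0.9680;  e^(−rT) = e^(−0.009·1.25) = 0.9888
Put-call parity: C − P = S·e^(−qT) − K·e^(−rT) = 230·0.9680 − 280·0.9888 = 222.6400 − 276.8640 = -54.2240
C = P + (C − P) = 73.17 + (-54.2240) = 18.9460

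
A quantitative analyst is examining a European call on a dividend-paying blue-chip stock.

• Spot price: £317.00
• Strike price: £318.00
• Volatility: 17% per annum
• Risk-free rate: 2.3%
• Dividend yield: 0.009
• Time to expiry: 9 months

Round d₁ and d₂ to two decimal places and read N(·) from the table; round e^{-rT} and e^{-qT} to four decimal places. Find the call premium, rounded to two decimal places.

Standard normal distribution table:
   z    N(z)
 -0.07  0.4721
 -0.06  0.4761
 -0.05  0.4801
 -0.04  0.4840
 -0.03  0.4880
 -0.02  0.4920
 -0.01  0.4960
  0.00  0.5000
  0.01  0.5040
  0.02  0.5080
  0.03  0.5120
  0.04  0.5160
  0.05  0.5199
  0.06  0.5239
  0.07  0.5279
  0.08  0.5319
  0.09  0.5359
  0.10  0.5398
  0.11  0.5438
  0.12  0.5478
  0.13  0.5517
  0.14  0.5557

T = 0.75;  σ√T = 0.1472
d₁ = [ln(317/318) + (0.023 − 0.009 + 0.17²/2)·0.75] / 0.1472 = [-0.0031 + 0.0213] / 0.1472 = 0.1235 ⇒ 0.12
d₂ = d₁ − σ√T = 0.1235 − 0.1472 = -0.0237 ⇒ -0.02
e^(−qT) = e^(−0.009·0.75) = 0.9933;  e^(−rT) = e^(−0.023·0.75) = 0.9829
N(d₁) = N(0.12) = 0.5478;  N(d₂) = N(-0.02) = 0.4920
C = 317·0.9933·0.5478 − 318·0.9829·0.4920 = 172.4891 − 153.7806 = 18.7085

£18.71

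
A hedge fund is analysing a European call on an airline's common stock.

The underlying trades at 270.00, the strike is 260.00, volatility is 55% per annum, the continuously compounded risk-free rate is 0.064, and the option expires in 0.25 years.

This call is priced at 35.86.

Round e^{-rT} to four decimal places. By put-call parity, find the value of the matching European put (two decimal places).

exp(−rT) = exp(−0.064·0.25) = 0.9841
Put-call parity: C − P = S − K·e^(−rT) = 270 − 260·0.9841 = 270 − 255.8660 = 14.1340
P = C − (C − P) = 35.86 − (14.1340) = 21.7260

21.73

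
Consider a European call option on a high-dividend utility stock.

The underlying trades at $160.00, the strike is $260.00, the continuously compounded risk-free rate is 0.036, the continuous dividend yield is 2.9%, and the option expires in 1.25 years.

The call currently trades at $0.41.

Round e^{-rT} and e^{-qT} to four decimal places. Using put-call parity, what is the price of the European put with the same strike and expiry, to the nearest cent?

e^(−qT) = e^(−0.029·1.25) = 0.9644;  e^(−rT) = e^(−0.036·1.25) = 0.9560
Put-call parity: C − P = S·e^(−qT) − K·e^(−rT) = 160·0.9644 − 260·0.9560 = 154.3040 − 248.5600 = -94.2560
P = C − (C − P) = 0.41 − (-94.2560) = 94.6660

$94.67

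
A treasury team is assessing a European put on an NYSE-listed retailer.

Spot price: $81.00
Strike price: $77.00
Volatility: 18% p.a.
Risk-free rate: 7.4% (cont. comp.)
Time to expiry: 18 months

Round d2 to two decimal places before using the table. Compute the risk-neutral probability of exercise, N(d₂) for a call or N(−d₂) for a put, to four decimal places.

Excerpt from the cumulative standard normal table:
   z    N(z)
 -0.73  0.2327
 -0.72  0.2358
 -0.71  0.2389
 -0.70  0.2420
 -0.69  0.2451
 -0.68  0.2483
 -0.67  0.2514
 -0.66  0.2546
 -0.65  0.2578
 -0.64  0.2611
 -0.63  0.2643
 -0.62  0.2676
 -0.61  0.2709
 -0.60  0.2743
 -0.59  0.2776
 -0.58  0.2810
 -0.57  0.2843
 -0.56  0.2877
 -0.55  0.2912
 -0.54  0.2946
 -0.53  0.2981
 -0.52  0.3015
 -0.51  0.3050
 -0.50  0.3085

0.2676

σ√T = 0.18 × 1.2247 = 0.2205
d₁ = [ln(81/77) + (0.074 + ½·0.18²)·1.5] / (σ√T) = (0.0506 + 0.1353) / 0.2205 = 0.8435 which rounds to 0.84
d₂ = 0.8435 − 0.2205 = 0.6230 which rounds to 0.62
Risk-neutral Pr[S_T < K] = N(−d₂) = N(-0.62) = 0.2676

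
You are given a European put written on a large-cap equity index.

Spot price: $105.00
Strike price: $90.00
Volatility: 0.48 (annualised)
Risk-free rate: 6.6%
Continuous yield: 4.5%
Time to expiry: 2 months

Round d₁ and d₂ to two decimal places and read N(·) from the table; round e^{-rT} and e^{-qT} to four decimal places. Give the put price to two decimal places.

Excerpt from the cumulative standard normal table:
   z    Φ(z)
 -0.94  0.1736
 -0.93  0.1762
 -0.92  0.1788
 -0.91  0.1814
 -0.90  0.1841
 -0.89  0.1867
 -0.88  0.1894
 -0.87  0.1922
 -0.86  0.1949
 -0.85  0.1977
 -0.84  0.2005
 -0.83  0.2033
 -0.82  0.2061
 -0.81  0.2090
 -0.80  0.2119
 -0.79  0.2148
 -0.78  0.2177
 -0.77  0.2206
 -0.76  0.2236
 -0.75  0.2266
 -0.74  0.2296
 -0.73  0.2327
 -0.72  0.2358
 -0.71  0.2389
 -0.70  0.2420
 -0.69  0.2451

$2.08

T = 0.1667;  σ√T = 0.1960
d₁ = [ln(105/90) + (0.066 − 0.045 + ½·0.48²)·0.1667] / (σ√T) = (0.1542 + 0.0227) / 0.1960 = 0.9025 → 0.90
d₂ = 0.9025 − 0.1960 = 0.7065 → 0.71
e^(−qT) = e^(−0.045·0.1667) = 0.9925;  e^(−rT) = e^(−0.066·0.1667) = 0.9891
N(−d₂) = N(-0.71) = 0.2389;  N(−d₁) = N(-0.90) = 0.1841
P = 90·0.9891·0.2389 − 105·0.9925·0.1841 = 21.2666 − 19.1855 = 2.0811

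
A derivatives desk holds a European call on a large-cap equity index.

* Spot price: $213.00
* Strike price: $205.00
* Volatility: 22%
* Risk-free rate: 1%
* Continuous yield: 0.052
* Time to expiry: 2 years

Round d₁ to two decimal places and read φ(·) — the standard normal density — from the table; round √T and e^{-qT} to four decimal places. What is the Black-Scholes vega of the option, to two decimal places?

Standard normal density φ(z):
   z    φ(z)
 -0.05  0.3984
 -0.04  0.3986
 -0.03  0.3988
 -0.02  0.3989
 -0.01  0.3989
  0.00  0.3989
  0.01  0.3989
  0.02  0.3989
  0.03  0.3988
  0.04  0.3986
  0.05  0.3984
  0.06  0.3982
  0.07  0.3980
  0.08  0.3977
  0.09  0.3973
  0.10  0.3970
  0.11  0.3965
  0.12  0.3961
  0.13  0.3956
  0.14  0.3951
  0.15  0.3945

T = 2;  σ√T = 0.3111
d₁ = [ln(213/205) + (0.01 − 0.052 + 0.22²/2)·2] / 0.3111 = [0.0383 − 0.0356] / 0.3111 = 0.0086 which rounds to 0.01
√T = √2 = 1.4142
φ(d₁) = φ(0.01) = 0.3989
exp(−qT) = exp(−0.052·2) = 0.9012
vega = S·exp(−qT)·φ(d₁)·√T = 213·0.9012·0.3989·1.4142 = 108.2868
(Call and put vega coincide under Black-Scholes.)

108.29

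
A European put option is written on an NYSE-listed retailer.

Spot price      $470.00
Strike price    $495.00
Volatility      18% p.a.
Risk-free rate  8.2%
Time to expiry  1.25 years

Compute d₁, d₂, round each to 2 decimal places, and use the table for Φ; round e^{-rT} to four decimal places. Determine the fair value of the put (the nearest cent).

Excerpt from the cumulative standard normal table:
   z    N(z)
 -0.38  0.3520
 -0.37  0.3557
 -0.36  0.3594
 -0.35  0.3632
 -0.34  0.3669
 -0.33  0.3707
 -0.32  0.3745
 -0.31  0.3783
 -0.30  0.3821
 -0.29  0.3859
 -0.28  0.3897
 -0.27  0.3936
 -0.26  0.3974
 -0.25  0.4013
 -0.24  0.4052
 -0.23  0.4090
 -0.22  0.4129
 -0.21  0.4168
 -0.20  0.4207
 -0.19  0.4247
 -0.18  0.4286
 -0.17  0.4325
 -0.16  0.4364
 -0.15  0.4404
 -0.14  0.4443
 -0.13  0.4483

σ√T = 0.18 × 1.1180 = 0.2012
d₁ = [ln(470/495) + (0.082 + ½·0.18²)·1.25] / (σ√T) = (-0.0518 + 0.1228) / 0.2012 = 0.3524 which rounds to 0.35
d₂ = 0.3524 − 0.2012 = 0.1512 which rounds to 0.15
e^(−rT) = e^(−0.082·1.25) = 0.9026
N(−d₂) = N(-0.15) = 0.4404;  N(−d₁) = N(-0.35) = 0.3632
P = 495·0.9026·0.4404 − 470·0.3632 = 196.7650 − 170.7040 = 26.0610

$26.06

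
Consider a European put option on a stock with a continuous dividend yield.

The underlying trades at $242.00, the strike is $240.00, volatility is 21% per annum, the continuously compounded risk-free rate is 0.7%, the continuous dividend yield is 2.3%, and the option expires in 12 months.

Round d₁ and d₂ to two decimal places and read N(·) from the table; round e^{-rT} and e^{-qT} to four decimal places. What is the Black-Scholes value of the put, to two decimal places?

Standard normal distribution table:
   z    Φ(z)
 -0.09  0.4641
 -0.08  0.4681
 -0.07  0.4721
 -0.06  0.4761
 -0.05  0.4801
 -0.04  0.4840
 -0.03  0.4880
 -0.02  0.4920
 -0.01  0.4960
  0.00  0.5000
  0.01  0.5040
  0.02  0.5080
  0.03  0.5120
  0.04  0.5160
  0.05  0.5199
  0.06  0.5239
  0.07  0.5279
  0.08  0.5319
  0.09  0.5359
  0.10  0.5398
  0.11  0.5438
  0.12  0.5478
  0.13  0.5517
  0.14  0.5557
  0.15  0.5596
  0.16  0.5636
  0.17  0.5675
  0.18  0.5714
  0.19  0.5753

σ√T = 0.21·√1 = 0.2100
ln(S/K) + (r − q + σ²/2)T = ln(242/240) + (0.007 − 0.023 + 0.21²/2)·1 = 0.0083 + 0.0060 = 0.0143
d₁ = 0.0143 / 0.2100 = 0.0683 which rounds to 0.07
d₂ = d₁ − σ√T = 0.0683 − 0.2100 = -0.1417 which rounds to -0.14
e^(−qT) = e^(−0.023·1) = 0.9773;  e^(−rT) = e^(−0.007·1) = 0.9930
N(−d₂) = N(0.14) = 0.5557;  N(−d₁) = N(-0.07) = 0.4721
P = 240·0.9930·0.5557 − 242·0.9773·0.4721 = 132.4344 − 111.6548 = 20.7797

$20.78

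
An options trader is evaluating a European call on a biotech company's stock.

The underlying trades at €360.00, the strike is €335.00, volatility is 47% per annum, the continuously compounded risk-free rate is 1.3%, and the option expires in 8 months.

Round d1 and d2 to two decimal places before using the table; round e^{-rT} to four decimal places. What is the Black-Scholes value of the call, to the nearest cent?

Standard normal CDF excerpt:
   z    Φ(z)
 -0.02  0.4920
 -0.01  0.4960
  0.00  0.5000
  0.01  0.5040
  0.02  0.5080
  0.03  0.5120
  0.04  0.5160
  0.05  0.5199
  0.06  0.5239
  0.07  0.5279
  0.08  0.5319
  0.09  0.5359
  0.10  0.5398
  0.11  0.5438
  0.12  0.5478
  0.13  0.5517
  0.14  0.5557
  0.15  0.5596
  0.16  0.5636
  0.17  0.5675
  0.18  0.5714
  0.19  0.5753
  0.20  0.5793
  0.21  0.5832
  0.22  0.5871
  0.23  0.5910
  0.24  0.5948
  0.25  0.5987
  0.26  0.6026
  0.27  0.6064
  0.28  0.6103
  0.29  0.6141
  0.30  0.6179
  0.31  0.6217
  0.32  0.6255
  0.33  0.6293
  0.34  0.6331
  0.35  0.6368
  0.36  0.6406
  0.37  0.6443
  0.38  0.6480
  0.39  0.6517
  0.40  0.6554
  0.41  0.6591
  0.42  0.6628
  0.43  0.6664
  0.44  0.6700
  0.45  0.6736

σ√T = 0.47 × 0.8165 = 0.3838
ln(S/K) + (r + σ²/2)T = ln(360/335) + (0.013 + 0.47²/2)·0.6667 = 0.0720 + 0.0823 = 0.1543
d₁ = 0.1543 / 0.3838 = 0.4020 ⇒ 0.40
d₂ = d₁ − σ√T = 0.4020 − 0.3838 = 0.0183 ⇒ 0.02
e^(−rT) = e^(−0.013·0.6667) = 0.9914
N(d₁) = N(0.40) = 0.6554;  N(d₂) = N(0.02) = 0.5080
C = 360·0.6554 − 335·0.9914·0.5080 = 235.9440 − 168.7165 = 67.2275

€67.23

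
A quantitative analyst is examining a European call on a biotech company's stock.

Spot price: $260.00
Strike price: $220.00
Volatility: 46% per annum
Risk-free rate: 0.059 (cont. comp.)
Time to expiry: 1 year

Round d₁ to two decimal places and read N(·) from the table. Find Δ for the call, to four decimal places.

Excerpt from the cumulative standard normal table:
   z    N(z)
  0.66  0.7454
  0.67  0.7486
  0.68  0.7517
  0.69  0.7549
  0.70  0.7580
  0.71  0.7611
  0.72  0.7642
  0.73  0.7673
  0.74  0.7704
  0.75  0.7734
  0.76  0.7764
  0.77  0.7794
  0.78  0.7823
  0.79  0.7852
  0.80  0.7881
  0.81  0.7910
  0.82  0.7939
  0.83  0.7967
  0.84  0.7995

T = 1;  σ√T = 0.4600
d₁ = [ln(260/220) + (0.059 + 0.46²/2)·1] / 0.4600 = [0.1671 + 0.1648] / 0.4600 = 0.7214 ≈ 0.72
N(d₁) = N(0.72) = 0.7642
Δ_call = N(d₁) = 0.7642

0.7642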